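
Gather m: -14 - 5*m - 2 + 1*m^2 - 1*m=m^2 - 6*m - 16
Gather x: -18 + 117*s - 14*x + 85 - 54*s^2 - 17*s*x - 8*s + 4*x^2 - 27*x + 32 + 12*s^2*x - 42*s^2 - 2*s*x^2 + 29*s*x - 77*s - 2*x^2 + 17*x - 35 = -96*s^2 + 32*s + x^2*(2 - 2*s) + x*(12*s^2 + 12*s - 24) + 64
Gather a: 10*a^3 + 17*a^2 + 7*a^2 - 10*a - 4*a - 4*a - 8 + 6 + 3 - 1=10*a^3 + 24*a^2 - 18*a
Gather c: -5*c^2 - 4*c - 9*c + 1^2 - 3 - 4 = -5*c^2 - 13*c - 6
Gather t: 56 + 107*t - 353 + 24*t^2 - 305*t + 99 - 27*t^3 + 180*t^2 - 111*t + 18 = -27*t^3 + 204*t^2 - 309*t - 180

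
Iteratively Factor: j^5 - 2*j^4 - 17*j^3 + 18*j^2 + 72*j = (j + 2)*(j^4 - 4*j^3 - 9*j^2 + 36*j) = (j + 2)*(j + 3)*(j^3 - 7*j^2 + 12*j) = (j - 3)*(j + 2)*(j + 3)*(j^2 - 4*j) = (j - 4)*(j - 3)*(j + 2)*(j + 3)*(j)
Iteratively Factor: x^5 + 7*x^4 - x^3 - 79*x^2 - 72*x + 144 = (x + 4)*(x^4 + 3*x^3 - 13*x^2 - 27*x + 36) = (x + 4)^2*(x^3 - x^2 - 9*x + 9) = (x - 3)*(x + 4)^2*(x^2 + 2*x - 3) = (x - 3)*(x - 1)*(x + 4)^2*(x + 3)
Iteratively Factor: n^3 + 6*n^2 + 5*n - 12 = (n + 4)*(n^2 + 2*n - 3) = (n - 1)*(n + 4)*(n + 3)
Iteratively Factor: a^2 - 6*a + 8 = (a - 2)*(a - 4)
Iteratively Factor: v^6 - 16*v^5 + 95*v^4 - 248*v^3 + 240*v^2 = (v - 3)*(v^5 - 13*v^4 + 56*v^3 - 80*v^2) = (v - 4)*(v - 3)*(v^4 - 9*v^3 + 20*v^2) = v*(v - 4)*(v - 3)*(v^3 - 9*v^2 + 20*v) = v*(v - 5)*(v - 4)*(v - 3)*(v^2 - 4*v) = v^2*(v - 5)*(v - 4)*(v - 3)*(v - 4)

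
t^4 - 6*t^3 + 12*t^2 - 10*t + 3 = (t - 3)*(t - 1)^3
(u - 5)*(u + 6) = u^2 + u - 30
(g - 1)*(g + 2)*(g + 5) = g^3 + 6*g^2 + 3*g - 10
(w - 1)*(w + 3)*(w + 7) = w^3 + 9*w^2 + 11*w - 21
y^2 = y^2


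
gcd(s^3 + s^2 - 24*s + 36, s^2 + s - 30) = s + 6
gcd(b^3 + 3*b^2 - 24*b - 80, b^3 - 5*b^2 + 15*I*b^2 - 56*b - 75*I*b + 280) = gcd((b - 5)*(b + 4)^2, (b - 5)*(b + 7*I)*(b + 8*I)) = b - 5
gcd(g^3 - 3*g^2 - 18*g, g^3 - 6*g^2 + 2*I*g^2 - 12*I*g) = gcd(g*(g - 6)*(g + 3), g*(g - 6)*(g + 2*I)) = g^2 - 6*g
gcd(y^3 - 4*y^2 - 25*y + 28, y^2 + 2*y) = 1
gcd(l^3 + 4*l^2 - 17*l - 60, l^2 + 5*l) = l + 5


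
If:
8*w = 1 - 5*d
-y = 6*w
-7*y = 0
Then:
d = 1/5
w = 0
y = 0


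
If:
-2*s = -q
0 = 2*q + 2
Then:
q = -1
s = -1/2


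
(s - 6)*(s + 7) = s^2 + s - 42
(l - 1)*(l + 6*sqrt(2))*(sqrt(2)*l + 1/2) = sqrt(2)*l^3 - sqrt(2)*l^2 + 25*l^2/2 - 25*l/2 + 3*sqrt(2)*l - 3*sqrt(2)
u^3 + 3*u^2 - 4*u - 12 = (u - 2)*(u + 2)*(u + 3)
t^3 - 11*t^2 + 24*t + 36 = (t - 6)^2*(t + 1)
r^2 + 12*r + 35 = (r + 5)*(r + 7)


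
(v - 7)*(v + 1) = v^2 - 6*v - 7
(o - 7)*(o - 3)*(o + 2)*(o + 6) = o^4 - 2*o^3 - 47*o^2 + 48*o + 252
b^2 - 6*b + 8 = (b - 4)*(b - 2)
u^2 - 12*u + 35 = (u - 7)*(u - 5)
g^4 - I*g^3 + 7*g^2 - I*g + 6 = (g - 3*I)*(g - I)*(g + I)*(g + 2*I)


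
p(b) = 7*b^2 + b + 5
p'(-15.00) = -209.00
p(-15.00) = 1565.00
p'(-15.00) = -209.00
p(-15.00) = 1565.00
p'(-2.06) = -27.84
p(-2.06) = 32.65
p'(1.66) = 24.24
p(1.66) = 25.95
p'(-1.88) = -25.32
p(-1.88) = 27.86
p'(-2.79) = -38.06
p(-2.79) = 56.70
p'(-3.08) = -42.12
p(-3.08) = 68.32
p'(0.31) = 5.34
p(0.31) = 5.98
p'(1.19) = 17.66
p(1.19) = 16.10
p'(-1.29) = -17.06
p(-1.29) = 15.36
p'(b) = 14*b + 1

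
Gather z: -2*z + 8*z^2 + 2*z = 8*z^2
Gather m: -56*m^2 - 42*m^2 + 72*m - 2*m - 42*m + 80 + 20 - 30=-98*m^2 + 28*m + 70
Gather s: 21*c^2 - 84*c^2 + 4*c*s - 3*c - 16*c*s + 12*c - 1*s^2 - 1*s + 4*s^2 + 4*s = -63*c^2 + 9*c + 3*s^2 + s*(3 - 12*c)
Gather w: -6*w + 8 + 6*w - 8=0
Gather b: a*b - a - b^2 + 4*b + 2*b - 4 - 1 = -a - b^2 + b*(a + 6) - 5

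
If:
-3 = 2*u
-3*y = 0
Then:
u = -3/2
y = 0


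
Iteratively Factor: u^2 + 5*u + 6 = (u + 2)*(u + 3)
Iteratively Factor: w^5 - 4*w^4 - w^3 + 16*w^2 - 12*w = (w - 1)*(w^4 - 3*w^3 - 4*w^2 + 12*w) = (w - 1)*(w + 2)*(w^3 - 5*w^2 + 6*w) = w*(w - 1)*(w + 2)*(w^2 - 5*w + 6) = w*(w - 2)*(w - 1)*(w + 2)*(w - 3)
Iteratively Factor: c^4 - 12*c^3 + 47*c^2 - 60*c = (c - 4)*(c^3 - 8*c^2 + 15*c) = (c - 5)*(c - 4)*(c^2 - 3*c) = (c - 5)*(c - 4)*(c - 3)*(c)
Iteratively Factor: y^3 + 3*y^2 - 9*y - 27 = (y + 3)*(y^2 - 9) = (y + 3)^2*(y - 3)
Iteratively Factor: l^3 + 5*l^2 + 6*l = (l + 2)*(l^2 + 3*l) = l*(l + 2)*(l + 3)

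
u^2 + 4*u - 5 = (u - 1)*(u + 5)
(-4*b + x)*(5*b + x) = -20*b^2 + b*x + x^2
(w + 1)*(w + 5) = w^2 + 6*w + 5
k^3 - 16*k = k*(k - 4)*(k + 4)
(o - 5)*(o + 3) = o^2 - 2*o - 15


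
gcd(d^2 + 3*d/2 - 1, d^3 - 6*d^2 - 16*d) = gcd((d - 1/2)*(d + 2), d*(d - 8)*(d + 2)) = d + 2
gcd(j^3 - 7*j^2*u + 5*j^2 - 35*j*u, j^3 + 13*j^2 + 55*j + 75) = j + 5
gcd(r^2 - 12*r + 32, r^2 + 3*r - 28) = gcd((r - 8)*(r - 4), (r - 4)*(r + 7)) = r - 4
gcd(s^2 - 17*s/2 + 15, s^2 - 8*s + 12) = s - 6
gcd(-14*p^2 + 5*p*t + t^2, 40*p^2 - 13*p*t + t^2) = 1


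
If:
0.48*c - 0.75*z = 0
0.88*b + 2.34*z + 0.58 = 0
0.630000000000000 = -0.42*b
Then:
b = -1.50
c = 0.49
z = 0.32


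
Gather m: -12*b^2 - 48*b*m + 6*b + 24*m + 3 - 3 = -12*b^2 + 6*b + m*(24 - 48*b)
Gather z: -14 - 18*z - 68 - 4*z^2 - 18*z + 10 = -4*z^2 - 36*z - 72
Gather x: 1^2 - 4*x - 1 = -4*x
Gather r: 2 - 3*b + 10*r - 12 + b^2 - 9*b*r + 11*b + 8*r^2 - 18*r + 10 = b^2 + 8*b + 8*r^2 + r*(-9*b - 8)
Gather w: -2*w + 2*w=0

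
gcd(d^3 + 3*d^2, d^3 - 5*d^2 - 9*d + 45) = d + 3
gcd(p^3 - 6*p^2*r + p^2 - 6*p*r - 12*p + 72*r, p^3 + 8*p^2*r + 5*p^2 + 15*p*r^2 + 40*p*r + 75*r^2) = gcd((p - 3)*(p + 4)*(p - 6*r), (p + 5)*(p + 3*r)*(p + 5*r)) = 1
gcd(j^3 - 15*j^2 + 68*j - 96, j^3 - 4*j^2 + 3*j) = j - 3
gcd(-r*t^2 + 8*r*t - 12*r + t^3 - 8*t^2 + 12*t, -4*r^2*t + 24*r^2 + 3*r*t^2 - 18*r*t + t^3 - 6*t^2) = r*t - 6*r - t^2 + 6*t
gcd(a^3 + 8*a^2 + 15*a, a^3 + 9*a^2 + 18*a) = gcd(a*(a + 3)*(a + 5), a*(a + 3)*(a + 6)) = a^2 + 3*a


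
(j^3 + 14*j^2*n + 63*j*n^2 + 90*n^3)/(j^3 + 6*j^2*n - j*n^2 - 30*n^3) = (j + 6*n)/(j - 2*n)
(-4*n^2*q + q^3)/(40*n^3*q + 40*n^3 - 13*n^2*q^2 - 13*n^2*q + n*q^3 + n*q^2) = q*(-4*n^2 + q^2)/(n*(40*n^2*q + 40*n^2 - 13*n*q^2 - 13*n*q + q^3 + q^2))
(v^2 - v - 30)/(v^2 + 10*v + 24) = (v^2 - v - 30)/(v^2 + 10*v + 24)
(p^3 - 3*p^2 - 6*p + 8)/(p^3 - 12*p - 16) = (p - 1)/(p + 2)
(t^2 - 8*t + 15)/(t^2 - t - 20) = (t - 3)/(t + 4)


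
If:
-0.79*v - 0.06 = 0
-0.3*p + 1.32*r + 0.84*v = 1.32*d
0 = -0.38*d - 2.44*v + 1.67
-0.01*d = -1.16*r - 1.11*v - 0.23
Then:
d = 4.88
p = -22.06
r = -0.08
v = -0.08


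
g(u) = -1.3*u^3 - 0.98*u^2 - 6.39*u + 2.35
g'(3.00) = -47.37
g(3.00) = -60.74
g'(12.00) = -591.51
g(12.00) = -2461.85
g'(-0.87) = -7.64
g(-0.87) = 8.02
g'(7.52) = -241.68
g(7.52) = -653.96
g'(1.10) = -13.26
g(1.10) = -7.60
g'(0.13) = -6.71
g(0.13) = 1.50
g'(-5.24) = -103.20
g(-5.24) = 195.97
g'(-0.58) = -6.57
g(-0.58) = 5.98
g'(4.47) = -93.08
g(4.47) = -161.90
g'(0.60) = -8.97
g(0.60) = -2.12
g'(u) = -3.9*u^2 - 1.96*u - 6.39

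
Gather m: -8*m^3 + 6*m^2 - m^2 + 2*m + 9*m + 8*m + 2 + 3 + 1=-8*m^3 + 5*m^2 + 19*m + 6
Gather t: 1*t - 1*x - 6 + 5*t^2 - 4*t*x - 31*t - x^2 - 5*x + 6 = 5*t^2 + t*(-4*x - 30) - x^2 - 6*x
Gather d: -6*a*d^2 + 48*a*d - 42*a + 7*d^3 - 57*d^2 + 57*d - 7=-42*a + 7*d^3 + d^2*(-6*a - 57) + d*(48*a + 57) - 7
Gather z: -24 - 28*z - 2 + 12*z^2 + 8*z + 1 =12*z^2 - 20*z - 25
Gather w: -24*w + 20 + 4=24 - 24*w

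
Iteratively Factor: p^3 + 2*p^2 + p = (p + 1)*(p^2 + p) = p*(p + 1)*(p + 1)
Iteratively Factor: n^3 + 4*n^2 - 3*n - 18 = (n - 2)*(n^2 + 6*n + 9) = (n - 2)*(n + 3)*(n + 3)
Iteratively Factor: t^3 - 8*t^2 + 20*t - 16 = (t - 2)*(t^2 - 6*t + 8) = (t - 4)*(t - 2)*(t - 2)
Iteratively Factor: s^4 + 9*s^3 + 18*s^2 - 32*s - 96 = (s + 4)*(s^3 + 5*s^2 - 2*s - 24) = (s + 3)*(s + 4)*(s^2 + 2*s - 8) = (s + 3)*(s + 4)^2*(s - 2)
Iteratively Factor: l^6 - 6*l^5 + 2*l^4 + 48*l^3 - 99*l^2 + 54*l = (l)*(l^5 - 6*l^4 + 2*l^3 + 48*l^2 - 99*l + 54) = l*(l + 3)*(l^4 - 9*l^3 + 29*l^2 - 39*l + 18) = l*(l - 3)*(l + 3)*(l^3 - 6*l^2 + 11*l - 6) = l*(l - 3)^2*(l + 3)*(l^2 - 3*l + 2) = l*(l - 3)^2*(l - 1)*(l + 3)*(l - 2)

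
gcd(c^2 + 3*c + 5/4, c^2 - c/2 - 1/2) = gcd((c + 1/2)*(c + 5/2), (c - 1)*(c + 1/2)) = c + 1/2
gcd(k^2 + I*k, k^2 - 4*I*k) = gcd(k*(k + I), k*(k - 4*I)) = k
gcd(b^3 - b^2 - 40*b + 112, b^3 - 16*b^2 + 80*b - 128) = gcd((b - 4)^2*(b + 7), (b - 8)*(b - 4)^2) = b^2 - 8*b + 16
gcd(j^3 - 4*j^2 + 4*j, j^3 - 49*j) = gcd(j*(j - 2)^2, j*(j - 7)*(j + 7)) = j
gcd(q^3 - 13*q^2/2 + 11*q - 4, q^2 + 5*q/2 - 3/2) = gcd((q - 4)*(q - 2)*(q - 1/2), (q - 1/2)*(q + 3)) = q - 1/2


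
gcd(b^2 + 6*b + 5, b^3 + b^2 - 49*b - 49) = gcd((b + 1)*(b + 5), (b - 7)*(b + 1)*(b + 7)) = b + 1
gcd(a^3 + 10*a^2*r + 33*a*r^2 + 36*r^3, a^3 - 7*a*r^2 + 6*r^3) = a + 3*r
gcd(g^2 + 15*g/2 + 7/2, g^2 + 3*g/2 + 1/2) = g + 1/2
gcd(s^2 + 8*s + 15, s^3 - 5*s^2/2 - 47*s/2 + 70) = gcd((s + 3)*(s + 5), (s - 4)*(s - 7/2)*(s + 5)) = s + 5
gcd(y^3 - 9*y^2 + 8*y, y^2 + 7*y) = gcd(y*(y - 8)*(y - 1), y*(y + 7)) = y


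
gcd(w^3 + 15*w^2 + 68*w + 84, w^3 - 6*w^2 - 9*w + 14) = w + 2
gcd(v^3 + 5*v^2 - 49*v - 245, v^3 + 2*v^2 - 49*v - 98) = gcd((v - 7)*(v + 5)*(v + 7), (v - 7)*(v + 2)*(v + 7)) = v^2 - 49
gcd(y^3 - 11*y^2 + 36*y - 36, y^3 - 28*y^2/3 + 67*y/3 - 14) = y - 6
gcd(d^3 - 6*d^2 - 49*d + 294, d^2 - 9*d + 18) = d - 6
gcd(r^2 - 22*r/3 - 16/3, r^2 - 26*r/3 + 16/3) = r - 8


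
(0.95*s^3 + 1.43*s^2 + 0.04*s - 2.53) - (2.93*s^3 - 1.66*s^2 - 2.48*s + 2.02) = -1.98*s^3 + 3.09*s^2 + 2.52*s - 4.55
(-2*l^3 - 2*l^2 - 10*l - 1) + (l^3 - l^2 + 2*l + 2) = -l^3 - 3*l^2 - 8*l + 1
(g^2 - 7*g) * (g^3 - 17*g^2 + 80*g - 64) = g^5 - 24*g^4 + 199*g^3 - 624*g^2 + 448*g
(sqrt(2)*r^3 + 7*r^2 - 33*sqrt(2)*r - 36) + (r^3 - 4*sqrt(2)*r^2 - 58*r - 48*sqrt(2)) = r^3 + sqrt(2)*r^3 - 4*sqrt(2)*r^2 + 7*r^2 - 58*r - 33*sqrt(2)*r - 48*sqrt(2) - 36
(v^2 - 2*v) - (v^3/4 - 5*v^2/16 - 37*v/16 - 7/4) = -v^3/4 + 21*v^2/16 + 5*v/16 + 7/4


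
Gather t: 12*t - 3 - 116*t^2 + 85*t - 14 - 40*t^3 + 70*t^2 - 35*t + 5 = -40*t^3 - 46*t^2 + 62*t - 12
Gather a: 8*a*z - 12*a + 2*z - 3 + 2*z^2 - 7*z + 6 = a*(8*z - 12) + 2*z^2 - 5*z + 3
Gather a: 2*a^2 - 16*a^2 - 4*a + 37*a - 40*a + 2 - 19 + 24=-14*a^2 - 7*a + 7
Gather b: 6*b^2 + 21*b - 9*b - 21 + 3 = 6*b^2 + 12*b - 18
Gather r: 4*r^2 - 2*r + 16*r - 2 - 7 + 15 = 4*r^2 + 14*r + 6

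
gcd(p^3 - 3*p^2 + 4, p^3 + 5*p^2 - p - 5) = p + 1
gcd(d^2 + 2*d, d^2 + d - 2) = d + 2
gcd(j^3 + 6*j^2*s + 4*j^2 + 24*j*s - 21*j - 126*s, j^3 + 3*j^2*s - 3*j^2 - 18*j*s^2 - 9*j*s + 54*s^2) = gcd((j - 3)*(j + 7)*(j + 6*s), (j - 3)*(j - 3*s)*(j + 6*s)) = j^2 + 6*j*s - 3*j - 18*s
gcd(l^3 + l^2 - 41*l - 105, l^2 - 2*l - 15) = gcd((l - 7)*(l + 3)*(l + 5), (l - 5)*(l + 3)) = l + 3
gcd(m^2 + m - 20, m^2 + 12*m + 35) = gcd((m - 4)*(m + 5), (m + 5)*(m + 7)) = m + 5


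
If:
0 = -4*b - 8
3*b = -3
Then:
No Solution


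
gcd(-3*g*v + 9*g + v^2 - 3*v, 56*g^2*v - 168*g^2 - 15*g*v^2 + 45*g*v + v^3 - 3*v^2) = v - 3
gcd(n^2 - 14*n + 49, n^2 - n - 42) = n - 7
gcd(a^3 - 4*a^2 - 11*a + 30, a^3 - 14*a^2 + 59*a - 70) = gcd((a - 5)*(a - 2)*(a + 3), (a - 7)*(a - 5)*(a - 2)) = a^2 - 7*a + 10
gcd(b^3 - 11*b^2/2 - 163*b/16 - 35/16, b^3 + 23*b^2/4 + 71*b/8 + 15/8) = b + 1/4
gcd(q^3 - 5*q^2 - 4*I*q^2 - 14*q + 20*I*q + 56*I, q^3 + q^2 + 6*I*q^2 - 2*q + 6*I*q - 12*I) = q + 2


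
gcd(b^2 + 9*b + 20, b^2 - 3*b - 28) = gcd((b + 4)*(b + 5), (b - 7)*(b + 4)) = b + 4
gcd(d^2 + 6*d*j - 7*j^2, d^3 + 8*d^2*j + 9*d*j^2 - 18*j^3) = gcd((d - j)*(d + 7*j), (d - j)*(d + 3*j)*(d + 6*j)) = d - j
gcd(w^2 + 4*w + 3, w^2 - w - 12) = w + 3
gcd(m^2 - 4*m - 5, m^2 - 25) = m - 5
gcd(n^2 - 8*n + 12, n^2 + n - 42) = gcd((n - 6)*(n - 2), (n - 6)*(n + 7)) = n - 6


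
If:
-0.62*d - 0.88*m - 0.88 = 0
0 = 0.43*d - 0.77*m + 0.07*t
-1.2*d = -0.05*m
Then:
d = -0.04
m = -0.97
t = -10.44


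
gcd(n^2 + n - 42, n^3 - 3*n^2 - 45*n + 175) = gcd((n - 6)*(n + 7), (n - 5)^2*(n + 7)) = n + 7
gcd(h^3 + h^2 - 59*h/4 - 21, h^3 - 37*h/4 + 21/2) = h + 7/2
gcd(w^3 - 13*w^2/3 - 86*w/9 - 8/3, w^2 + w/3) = w + 1/3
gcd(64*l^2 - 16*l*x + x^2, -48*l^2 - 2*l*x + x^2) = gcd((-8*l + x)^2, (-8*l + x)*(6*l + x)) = -8*l + x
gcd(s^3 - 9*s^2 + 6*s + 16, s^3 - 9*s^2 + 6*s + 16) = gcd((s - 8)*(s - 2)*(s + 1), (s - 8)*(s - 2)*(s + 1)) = s^3 - 9*s^2 + 6*s + 16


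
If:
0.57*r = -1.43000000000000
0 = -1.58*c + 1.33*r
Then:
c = -2.11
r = -2.51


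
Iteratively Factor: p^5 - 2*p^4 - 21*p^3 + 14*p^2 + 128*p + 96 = (p + 2)*(p^4 - 4*p^3 - 13*p^2 + 40*p + 48) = (p - 4)*(p + 2)*(p^3 - 13*p - 12) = (p - 4)*(p + 1)*(p + 2)*(p^2 - p - 12) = (p - 4)^2*(p + 1)*(p + 2)*(p + 3)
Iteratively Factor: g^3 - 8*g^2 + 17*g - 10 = (g - 5)*(g^2 - 3*g + 2) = (g - 5)*(g - 1)*(g - 2)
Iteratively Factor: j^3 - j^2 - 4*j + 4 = (j + 2)*(j^2 - 3*j + 2) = (j - 2)*(j + 2)*(j - 1)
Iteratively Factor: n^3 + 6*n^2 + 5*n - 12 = (n + 4)*(n^2 + 2*n - 3) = (n - 1)*(n + 4)*(n + 3)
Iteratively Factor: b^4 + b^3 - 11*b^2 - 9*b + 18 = (b - 1)*(b^3 + 2*b^2 - 9*b - 18) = (b - 1)*(b + 2)*(b^2 - 9) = (b - 3)*(b - 1)*(b + 2)*(b + 3)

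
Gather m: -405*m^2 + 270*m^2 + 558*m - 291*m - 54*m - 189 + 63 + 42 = -135*m^2 + 213*m - 84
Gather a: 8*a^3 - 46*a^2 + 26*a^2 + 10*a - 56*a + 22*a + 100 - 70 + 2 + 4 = 8*a^3 - 20*a^2 - 24*a + 36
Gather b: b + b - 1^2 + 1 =2*b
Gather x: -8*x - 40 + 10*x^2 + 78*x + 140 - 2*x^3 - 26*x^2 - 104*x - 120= -2*x^3 - 16*x^2 - 34*x - 20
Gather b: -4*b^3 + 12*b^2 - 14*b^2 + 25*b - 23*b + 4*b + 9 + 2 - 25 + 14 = -4*b^3 - 2*b^2 + 6*b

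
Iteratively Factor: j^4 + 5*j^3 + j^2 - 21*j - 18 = (j + 3)*(j^3 + 2*j^2 - 5*j - 6) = (j + 1)*(j + 3)*(j^2 + j - 6) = (j - 2)*(j + 1)*(j + 3)*(j + 3)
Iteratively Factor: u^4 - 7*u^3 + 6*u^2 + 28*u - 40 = (u - 2)*(u^3 - 5*u^2 - 4*u + 20) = (u - 2)^2*(u^2 - 3*u - 10) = (u - 2)^2*(u + 2)*(u - 5)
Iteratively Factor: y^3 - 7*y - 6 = (y + 2)*(y^2 - 2*y - 3) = (y + 1)*(y + 2)*(y - 3)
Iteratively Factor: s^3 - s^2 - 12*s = (s + 3)*(s^2 - 4*s) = (s - 4)*(s + 3)*(s)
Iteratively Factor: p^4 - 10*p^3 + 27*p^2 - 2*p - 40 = (p - 2)*(p^3 - 8*p^2 + 11*p + 20) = (p - 5)*(p - 2)*(p^2 - 3*p - 4) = (p - 5)*(p - 2)*(p + 1)*(p - 4)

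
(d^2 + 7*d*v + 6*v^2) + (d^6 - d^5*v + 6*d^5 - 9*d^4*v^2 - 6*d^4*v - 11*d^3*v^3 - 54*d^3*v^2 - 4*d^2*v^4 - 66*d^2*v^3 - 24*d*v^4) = d^6 - d^5*v + 6*d^5 - 9*d^4*v^2 - 6*d^4*v - 11*d^3*v^3 - 54*d^3*v^2 - 4*d^2*v^4 - 66*d^2*v^3 + d^2 - 24*d*v^4 + 7*d*v + 6*v^2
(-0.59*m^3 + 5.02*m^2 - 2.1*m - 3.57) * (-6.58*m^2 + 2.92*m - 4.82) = 3.8822*m^5 - 34.7544*m^4 + 31.3202*m^3 - 6.8378*m^2 - 0.302399999999997*m + 17.2074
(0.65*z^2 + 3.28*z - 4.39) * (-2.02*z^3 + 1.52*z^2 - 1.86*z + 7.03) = -1.313*z^5 - 5.6376*z^4 + 12.6444*z^3 - 8.2041*z^2 + 31.2238*z - 30.8617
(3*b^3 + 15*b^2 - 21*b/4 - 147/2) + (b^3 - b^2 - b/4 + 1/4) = 4*b^3 + 14*b^2 - 11*b/2 - 293/4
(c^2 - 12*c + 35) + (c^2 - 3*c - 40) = 2*c^2 - 15*c - 5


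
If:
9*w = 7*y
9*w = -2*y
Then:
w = 0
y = 0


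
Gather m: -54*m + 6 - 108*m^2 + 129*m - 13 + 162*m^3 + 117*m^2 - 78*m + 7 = 162*m^3 + 9*m^2 - 3*m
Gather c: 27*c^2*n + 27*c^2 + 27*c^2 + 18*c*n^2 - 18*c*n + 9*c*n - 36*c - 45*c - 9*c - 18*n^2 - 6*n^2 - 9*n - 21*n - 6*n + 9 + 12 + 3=c^2*(27*n + 54) + c*(18*n^2 - 9*n - 90) - 24*n^2 - 36*n + 24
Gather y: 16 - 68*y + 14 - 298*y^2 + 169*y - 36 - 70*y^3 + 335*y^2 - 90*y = -70*y^3 + 37*y^2 + 11*y - 6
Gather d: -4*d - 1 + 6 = 5 - 4*d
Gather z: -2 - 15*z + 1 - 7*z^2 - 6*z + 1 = -7*z^2 - 21*z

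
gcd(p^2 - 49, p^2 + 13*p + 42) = p + 7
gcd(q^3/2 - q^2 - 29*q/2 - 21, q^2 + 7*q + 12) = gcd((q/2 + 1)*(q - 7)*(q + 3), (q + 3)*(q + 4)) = q + 3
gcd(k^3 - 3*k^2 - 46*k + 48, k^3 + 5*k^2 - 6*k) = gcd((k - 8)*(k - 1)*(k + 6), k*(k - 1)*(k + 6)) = k^2 + 5*k - 6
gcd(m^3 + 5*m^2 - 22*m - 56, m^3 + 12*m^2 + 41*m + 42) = m^2 + 9*m + 14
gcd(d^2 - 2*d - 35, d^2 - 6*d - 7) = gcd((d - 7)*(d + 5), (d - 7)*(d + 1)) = d - 7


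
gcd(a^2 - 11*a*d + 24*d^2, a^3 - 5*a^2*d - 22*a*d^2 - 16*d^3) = a - 8*d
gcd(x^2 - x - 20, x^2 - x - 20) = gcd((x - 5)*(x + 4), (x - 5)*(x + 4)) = x^2 - x - 20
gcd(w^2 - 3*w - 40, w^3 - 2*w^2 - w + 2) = 1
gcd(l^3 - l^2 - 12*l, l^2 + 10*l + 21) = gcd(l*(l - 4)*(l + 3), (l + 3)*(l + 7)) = l + 3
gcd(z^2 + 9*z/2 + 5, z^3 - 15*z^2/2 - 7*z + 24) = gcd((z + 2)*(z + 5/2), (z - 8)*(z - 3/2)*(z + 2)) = z + 2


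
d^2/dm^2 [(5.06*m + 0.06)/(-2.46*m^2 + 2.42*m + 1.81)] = ((4.92*m - 2.42)*(5.06*m + 0.06)*(9.84*m - 4.84) + (74.6856*m - 24.1952)*(-2.46*m^2 + 2.42*m + 1.81))/(-2.46*m^2 + 2.42*m + 1.81)^3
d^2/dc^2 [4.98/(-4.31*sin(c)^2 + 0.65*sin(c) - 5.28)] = (370.035912*sin(c)^4 - 41.85441*sin(c)^3 - 1006.265274*sin(c)^2 + 100.80018*sin(c) + 222.449628)/(4.31*sin(c)^2 - 0.65*sin(c) + 5.28)^3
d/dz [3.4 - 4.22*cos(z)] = 4.22*sin(z)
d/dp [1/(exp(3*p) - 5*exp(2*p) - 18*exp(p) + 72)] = (-3*exp(2*p) + 10*exp(p) + 18)*exp(p)/(exp(3*p) - 5*exp(2*p) - 18*exp(p) + 72)^2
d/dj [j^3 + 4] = 3*j^2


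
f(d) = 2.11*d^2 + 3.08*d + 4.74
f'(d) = 4.22*d + 3.08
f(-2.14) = 7.81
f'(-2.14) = -5.95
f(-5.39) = 49.44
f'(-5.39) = -19.67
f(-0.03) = 4.65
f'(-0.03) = 2.95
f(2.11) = 20.63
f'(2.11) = 11.98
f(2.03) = 19.69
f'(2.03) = 11.65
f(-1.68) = 5.52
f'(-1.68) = -4.01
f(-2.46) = 9.93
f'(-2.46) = -7.30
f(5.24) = 78.81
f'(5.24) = 25.19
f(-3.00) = 14.49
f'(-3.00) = -9.58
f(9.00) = 203.37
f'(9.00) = 41.06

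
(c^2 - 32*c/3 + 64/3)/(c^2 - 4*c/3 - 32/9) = 3*(c - 8)/(3*c + 4)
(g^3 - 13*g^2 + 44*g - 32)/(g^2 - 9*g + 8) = g - 4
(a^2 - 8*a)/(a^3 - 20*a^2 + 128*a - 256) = a/(a^2 - 12*a + 32)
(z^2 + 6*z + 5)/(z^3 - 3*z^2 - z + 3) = (z + 5)/(z^2 - 4*z + 3)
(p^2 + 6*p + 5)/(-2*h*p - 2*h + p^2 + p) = (p + 5)/(-2*h + p)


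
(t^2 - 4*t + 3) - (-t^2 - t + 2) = 2*t^2 - 3*t + 1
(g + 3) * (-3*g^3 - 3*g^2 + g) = -3*g^4 - 12*g^3 - 8*g^2 + 3*g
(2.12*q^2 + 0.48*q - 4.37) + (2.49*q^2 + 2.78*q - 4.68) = 4.61*q^2 + 3.26*q - 9.05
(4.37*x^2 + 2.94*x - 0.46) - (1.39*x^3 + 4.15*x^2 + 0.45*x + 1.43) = -1.39*x^3 + 0.22*x^2 + 2.49*x - 1.89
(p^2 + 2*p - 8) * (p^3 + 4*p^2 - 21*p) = p^5 + 6*p^4 - 21*p^3 - 74*p^2 + 168*p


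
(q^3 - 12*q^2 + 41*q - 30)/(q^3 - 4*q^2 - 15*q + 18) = (q - 5)/(q + 3)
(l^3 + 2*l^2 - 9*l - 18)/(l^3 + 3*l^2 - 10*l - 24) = (l + 3)/(l + 4)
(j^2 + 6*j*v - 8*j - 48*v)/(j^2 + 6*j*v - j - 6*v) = (j - 8)/(j - 1)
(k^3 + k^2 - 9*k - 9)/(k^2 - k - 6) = (k^2 + 4*k + 3)/(k + 2)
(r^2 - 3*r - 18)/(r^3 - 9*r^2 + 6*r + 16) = (r^2 - 3*r - 18)/(r^3 - 9*r^2 + 6*r + 16)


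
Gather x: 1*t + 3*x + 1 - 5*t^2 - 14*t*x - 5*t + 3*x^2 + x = -5*t^2 - 4*t + 3*x^2 + x*(4 - 14*t) + 1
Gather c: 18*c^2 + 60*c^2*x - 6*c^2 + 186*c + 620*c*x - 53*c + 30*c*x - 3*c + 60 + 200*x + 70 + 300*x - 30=c^2*(60*x + 12) + c*(650*x + 130) + 500*x + 100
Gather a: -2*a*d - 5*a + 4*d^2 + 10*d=a*(-2*d - 5) + 4*d^2 + 10*d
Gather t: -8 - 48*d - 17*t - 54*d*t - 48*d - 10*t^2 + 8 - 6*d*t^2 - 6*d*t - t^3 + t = -96*d - t^3 + t^2*(-6*d - 10) + t*(-60*d - 16)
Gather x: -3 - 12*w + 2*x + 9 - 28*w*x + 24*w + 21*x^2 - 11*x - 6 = 12*w + 21*x^2 + x*(-28*w - 9)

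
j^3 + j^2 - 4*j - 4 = (j - 2)*(j + 1)*(j + 2)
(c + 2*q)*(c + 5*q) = c^2 + 7*c*q + 10*q^2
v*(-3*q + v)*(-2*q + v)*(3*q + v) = 18*q^3*v - 9*q^2*v^2 - 2*q*v^3 + v^4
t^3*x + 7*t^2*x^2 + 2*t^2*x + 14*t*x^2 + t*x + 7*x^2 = (t + 1)*(t + 7*x)*(t*x + x)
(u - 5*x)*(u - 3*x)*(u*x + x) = u^3*x - 8*u^2*x^2 + u^2*x + 15*u*x^3 - 8*u*x^2 + 15*x^3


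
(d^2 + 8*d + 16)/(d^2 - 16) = (d + 4)/(d - 4)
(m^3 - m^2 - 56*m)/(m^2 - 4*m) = (m^2 - m - 56)/(m - 4)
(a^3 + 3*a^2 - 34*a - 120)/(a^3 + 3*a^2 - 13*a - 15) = (a^2 - 2*a - 24)/(a^2 - 2*a - 3)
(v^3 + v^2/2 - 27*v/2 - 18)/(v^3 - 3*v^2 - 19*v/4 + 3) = 2*(v + 3)/(2*v - 1)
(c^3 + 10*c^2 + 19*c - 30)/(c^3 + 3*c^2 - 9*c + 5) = (c + 6)/(c - 1)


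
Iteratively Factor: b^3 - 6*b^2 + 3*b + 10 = (b - 2)*(b^2 - 4*b - 5) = (b - 5)*(b - 2)*(b + 1)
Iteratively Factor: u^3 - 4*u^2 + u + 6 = (u - 2)*(u^2 - 2*u - 3) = (u - 2)*(u + 1)*(u - 3)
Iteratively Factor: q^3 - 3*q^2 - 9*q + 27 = (q + 3)*(q^2 - 6*q + 9) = (q - 3)*(q + 3)*(q - 3)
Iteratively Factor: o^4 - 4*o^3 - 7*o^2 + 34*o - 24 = (o - 4)*(o^3 - 7*o + 6) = (o - 4)*(o - 1)*(o^2 + o - 6) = (o - 4)*(o - 1)*(o + 3)*(o - 2)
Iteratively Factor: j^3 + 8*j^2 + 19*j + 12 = (j + 3)*(j^2 + 5*j + 4) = (j + 1)*(j + 3)*(j + 4)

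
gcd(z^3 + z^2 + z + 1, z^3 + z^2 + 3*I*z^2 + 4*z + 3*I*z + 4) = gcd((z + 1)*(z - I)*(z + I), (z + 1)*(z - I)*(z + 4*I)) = z^2 + z*(1 - I) - I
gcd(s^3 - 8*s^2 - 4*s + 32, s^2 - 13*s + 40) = s - 8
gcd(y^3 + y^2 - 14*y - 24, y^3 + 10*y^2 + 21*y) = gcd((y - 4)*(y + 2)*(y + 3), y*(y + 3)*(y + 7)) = y + 3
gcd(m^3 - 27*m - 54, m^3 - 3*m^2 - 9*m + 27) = m + 3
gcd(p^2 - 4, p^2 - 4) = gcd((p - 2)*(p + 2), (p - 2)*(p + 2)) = p^2 - 4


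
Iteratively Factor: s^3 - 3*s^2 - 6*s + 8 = (s - 1)*(s^2 - 2*s - 8) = (s - 1)*(s + 2)*(s - 4)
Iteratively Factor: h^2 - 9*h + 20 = (h - 4)*(h - 5)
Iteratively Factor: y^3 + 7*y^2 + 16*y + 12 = (y + 2)*(y^2 + 5*y + 6) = (y + 2)*(y + 3)*(y + 2)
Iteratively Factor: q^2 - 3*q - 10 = (q + 2)*(q - 5)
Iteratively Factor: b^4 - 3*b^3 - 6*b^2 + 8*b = (b)*(b^3 - 3*b^2 - 6*b + 8) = b*(b - 4)*(b^2 + b - 2) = b*(b - 4)*(b - 1)*(b + 2)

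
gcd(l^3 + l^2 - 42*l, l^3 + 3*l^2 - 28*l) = l^2 + 7*l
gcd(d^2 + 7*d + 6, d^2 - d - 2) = d + 1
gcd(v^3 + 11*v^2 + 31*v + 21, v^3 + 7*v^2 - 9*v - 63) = v^2 + 10*v + 21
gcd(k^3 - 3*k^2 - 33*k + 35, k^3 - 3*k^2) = 1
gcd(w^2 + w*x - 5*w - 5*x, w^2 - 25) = w - 5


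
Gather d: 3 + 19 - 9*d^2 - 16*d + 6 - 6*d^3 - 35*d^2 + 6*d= -6*d^3 - 44*d^2 - 10*d + 28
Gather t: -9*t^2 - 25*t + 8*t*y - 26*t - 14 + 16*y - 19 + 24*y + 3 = -9*t^2 + t*(8*y - 51) + 40*y - 30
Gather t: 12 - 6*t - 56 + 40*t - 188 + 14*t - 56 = 48*t - 288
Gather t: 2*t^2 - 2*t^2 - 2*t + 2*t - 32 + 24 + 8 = 0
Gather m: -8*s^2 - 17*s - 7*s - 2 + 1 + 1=-8*s^2 - 24*s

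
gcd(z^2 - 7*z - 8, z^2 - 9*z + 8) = z - 8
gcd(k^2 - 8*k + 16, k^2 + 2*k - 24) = k - 4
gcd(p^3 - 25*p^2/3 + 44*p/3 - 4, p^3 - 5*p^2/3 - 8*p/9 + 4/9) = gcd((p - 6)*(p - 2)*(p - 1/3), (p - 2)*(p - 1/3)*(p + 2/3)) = p^2 - 7*p/3 + 2/3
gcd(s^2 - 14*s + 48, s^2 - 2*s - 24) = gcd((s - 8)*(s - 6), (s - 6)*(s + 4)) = s - 6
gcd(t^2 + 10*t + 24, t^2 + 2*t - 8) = t + 4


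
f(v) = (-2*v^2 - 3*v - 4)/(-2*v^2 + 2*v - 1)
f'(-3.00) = -0.07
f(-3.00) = 0.52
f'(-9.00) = -0.02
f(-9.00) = 0.77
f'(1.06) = -10.20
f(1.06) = 8.36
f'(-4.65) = -0.05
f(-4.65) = 0.62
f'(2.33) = -1.38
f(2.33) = 3.04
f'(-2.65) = -0.07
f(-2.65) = 0.50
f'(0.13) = 15.48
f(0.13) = 5.72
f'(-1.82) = -0.00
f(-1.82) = 0.46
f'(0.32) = 19.24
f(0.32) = 9.14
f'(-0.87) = 0.77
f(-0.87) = 0.68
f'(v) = (-4*v - 3)/(-2*v^2 + 2*v - 1) + (4*v - 2)*(-2*v^2 - 3*v - 4)/(-2*v^2 + 2*v - 1)^2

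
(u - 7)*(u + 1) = u^2 - 6*u - 7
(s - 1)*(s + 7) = s^2 + 6*s - 7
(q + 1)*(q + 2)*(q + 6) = q^3 + 9*q^2 + 20*q + 12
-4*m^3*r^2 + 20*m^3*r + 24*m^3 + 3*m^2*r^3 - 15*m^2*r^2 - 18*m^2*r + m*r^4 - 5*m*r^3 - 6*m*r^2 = (-m + r)*(4*m + r)*(r - 6)*(m*r + m)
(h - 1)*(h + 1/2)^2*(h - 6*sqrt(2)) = h^4 - 6*sqrt(2)*h^3 - 3*h^2/4 - h/4 + 9*sqrt(2)*h/2 + 3*sqrt(2)/2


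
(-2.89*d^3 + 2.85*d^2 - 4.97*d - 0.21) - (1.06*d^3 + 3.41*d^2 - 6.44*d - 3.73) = -3.95*d^3 - 0.56*d^2 + 1.47*d + 3.52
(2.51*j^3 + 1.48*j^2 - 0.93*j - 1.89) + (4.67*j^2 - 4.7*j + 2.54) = 2.51*j^3 + 6.15*j^2 - 5.63*j + 0.65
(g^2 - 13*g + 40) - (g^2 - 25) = 65 - 13*g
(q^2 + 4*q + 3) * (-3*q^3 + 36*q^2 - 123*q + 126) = -3*q^5 + 24*q^4 + 12*q^3 - 258*q^2 + 135*q + 378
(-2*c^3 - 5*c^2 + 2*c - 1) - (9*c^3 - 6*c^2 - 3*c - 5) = -11*c^3 + c^2 + 5*c + 4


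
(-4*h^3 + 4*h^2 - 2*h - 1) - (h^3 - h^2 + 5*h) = -5*h^3 + 5*h^2 - 7*h - 1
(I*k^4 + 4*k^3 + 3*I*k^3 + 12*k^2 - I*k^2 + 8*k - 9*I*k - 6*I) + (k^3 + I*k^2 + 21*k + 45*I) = I*k^4 + 5*k^3 + 3*I*k^3 + 12*k^2 + 29*k - 9*I*k + 39*I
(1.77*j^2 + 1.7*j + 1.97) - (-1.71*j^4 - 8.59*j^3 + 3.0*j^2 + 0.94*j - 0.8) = 1.71*j^4 + 8.59*j^3 - 1.23*j^2 + 0.76*j + 2.77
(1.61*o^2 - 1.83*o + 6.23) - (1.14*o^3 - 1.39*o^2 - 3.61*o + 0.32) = -1.14*o^3 + 3.0*o^2 + 1.78*o + 5.91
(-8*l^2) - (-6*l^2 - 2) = 2 - 2*l^2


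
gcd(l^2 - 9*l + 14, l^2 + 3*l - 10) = l - 2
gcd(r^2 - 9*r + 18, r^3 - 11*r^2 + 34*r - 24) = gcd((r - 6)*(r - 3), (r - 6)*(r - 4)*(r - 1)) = r - 6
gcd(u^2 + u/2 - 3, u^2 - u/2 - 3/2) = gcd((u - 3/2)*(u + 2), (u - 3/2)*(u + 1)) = u - 3/2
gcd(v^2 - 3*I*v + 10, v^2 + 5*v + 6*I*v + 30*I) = 1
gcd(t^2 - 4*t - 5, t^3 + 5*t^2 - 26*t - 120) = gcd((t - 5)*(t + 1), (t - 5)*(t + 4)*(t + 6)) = t - 5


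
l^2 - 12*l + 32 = (l - 8)*(l - 4)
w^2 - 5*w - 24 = (w - 8)*(w + 3)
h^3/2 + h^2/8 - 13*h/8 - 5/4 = (h/2 + 1/2)*(h - 2)*(h + 5/4)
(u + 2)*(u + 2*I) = u^2 + 2*u + 2*I*u + 4*I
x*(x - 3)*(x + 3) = x^3 - 9*x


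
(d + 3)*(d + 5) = d^2 + 8*d + 15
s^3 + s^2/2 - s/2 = s*(s - 1/2)*(s + 1)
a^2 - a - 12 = (a - 4)*(a + 3)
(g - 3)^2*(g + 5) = g^3 - g^2 - 21*g + 45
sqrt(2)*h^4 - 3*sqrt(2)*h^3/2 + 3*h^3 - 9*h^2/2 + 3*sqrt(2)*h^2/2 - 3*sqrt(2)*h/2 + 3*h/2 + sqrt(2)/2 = (h - 1)*(h - 1/2)*(h + sqrt(2))*(sqrt(2)*h + 1)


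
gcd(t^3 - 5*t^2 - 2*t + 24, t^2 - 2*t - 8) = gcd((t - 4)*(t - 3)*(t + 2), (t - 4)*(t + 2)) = t^2 - 2*t - 8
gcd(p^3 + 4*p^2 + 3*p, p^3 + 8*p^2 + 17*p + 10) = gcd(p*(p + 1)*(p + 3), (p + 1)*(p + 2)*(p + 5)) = p + 1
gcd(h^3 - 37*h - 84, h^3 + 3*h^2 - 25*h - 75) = h + 3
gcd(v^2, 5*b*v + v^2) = v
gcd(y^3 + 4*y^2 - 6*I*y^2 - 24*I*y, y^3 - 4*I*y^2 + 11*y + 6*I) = y - 6*I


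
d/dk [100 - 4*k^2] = -8*k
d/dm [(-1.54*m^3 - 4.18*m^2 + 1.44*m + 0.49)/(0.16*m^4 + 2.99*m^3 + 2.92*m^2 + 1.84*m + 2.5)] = (0.2464*m^6 + 1.3376*m^5 + 7.3102*m^4 - 14.592*m^3 - 27.8413*m^2 - 23.7616*m + 2.6984)/(0.0256*m^8 + 0.9568*m^7 + 9.8745*m^6 + 18.0504*m^5 + 20.3296*m^4 + 25.6956*m^3 + 17.9856*m^2 + 9.2*m + 6.25)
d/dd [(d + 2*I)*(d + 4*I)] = 2*d + 6*I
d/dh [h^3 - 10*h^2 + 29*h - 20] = 3*h^2 - 20*h + 29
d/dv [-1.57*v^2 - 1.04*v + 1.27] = -3.14*v - 1.04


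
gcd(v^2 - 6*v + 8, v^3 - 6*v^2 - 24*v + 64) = v - 2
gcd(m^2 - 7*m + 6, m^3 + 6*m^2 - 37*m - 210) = m - 6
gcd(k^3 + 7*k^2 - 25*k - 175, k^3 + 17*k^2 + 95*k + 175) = k^2 + 12*k + 35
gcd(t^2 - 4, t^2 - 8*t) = 1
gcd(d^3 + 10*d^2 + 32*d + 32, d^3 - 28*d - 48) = d^2 + 6*d + 8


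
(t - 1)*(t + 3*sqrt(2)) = t^2 - t + 3*sqrt(2)*t - 3*sqrt(2)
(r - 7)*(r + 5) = r^2 - 2*r - 35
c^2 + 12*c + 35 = (c + 5)*(c + 7)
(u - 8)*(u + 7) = u^2 - u - 56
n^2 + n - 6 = (n - 2)*(n + 3)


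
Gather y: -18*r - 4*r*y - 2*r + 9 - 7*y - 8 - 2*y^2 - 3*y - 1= -20*r - 2*y^2 + y*(-4*r - 10)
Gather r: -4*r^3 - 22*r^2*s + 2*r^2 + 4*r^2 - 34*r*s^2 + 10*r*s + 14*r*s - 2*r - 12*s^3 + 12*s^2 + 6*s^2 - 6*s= -4*r^3 + r^2*(6 - 22*s) + r*(-34*s^2 + 24*s - 2) - 12*s^3 + 18*s^2 - 6*s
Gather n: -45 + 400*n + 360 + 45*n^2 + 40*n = 45*n^2 + 440*n + 315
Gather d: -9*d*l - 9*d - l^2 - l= d*(-9*l - 9) - l^2 - l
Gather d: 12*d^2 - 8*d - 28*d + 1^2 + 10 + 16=12*d^2 - 36*d + 27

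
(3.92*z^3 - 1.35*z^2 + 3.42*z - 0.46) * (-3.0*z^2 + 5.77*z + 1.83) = -11.76*z^5 + 26.6684*z^4 - 10.8759*z^3 + 18.6429*z^2 + 3.6044*z - 0.8418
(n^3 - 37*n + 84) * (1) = n^3 - 37*n + 84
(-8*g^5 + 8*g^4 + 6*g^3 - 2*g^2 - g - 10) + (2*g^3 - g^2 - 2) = -8*g^5 + 8*g^4 + 8*g^3 - 3*g^2 - g - 12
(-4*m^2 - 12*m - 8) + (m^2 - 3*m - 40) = -3*m^2 - 15*m - 48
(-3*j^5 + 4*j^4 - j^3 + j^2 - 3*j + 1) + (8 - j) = -3*j^5 + 4*j^4 - j^3 + j^2 - 4*j + 9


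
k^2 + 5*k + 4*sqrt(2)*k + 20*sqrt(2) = (k + 5)*(k + 4*sqrt(2))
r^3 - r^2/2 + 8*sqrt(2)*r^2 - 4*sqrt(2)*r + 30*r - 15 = (r - 1/2)*(r + 3*sqrt(2))*(r + 5*sqrt(2))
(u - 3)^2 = u^2 - 6*u + 9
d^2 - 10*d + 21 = (d - 7)*(d - 3)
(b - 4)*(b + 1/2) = b^2 - 7*b/2 - 2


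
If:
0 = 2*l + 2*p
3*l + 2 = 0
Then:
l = -2/3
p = 2/3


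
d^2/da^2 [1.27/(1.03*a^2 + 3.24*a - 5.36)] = (-2.694686*a^2 - 8.476488*a + 1.27*(2.06*a + 3.24)*(4.12*a + 6.48) + 14.022832)/(1.03*a^2 + 3.24*a - 5.36)^3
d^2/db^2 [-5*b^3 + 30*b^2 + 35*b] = 60 - 30*b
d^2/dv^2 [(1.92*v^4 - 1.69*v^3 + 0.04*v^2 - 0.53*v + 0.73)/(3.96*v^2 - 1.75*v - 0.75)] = (60.217344*v^6 - 79.8336*v^5 + 1.0656*v^4 + 3.86205399999999*v^3 + 69.049458*v^2 - 45.50175*v + 10.2437)/(62.099136*v^6 - 82.3284*v^5 + 1.0989*v^4 + 25.825625*v^3 - 0.208125*v^2 - 2.953125*v - 0.421875)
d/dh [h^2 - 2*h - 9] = 2*h - 2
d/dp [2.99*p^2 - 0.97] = 5.98*p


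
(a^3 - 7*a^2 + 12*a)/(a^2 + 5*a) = (a^2 - 7*a + 12)/(a + 5)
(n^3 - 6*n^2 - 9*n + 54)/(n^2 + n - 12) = (n^2 - 3*n - 18)/(n + 4)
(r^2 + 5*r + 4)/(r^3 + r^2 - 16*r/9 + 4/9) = 9*(r^2 + 5*r + 4)/(9*r^3 + 9*r^2 - 16*r + 4)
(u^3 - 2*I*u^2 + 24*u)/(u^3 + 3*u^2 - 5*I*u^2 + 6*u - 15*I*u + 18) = u*(u + 4*I)/(u^2 + u*(3 + I) + 3*I)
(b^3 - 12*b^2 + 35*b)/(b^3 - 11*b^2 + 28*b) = (b - 5)/(b - 4)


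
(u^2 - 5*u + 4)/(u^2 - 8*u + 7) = (u - 4)/(u - 7)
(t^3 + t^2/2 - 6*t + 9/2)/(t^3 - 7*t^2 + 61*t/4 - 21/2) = 2*(t^2 + 2*t - 3)/(2*t^2 - 11*t + 14)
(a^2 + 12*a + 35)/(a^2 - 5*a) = (a^2 + 12*a + 35)/(a*(a - 5))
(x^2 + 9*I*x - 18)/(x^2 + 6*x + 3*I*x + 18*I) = (x + 6*I)/(x + 6)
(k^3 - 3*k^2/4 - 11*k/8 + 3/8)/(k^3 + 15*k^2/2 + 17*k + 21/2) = (8*k^2 - 14*k + 3)/(4*(2*k^2 + 13*k + 21))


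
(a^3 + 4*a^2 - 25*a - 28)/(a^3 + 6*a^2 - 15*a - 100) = (a^2 + 8*a + 7)/(a^2 + 10*a + 25)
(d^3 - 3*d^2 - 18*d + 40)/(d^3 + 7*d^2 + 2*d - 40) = (d - 5)/(d + 5)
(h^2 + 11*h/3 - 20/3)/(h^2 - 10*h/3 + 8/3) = (h + 5)/(h - 2)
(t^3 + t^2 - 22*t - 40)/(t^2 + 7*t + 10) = (t^2 - t - 20)/(t + 5)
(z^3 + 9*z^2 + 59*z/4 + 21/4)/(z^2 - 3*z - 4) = (4*z^3 + 36*z^2 + 59*z + 21)/(4*(z^2 - 3*z - 4))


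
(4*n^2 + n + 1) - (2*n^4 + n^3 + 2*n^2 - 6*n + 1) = -2*n^4 - n^3 + 2*n^2 + 7*n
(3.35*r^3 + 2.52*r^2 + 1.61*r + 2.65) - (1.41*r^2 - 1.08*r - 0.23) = 3.35*r^3 + 1.11*r^2 + 2.69*r + 2.88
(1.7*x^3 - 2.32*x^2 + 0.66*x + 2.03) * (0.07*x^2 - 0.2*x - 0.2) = 0.119*x^5 - 0.5024*x^4 + 0.1702*x^3 + 0.4741*x^2 - 0.538*x - 0.406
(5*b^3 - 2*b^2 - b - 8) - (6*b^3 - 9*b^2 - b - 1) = -b^3 + 7*b^2 - 7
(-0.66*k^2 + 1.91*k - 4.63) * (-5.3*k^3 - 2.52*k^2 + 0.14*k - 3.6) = 3.498*k^5 - 8.4598*k^4 + 19.6334*k^3 + 14.311*k^2 - 7.5242*k + 16.668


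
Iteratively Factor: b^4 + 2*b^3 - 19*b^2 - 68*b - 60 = (b + 2)*(b^3 - 19*b - 30) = (b + 2)*(b + 3)*(b^2 - 3*b - 10) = (b - 5)*(b + 2)*(b + 3)*(b + 2)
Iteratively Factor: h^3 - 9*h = (h + 3)*(h^2 - 3*h) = (h - 3)*(h + 3)*(h)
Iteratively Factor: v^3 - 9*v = (v)*(v^2 - 9) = v*(v + 3)*(v - 3)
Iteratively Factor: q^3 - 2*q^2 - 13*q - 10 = (q + 1)*(q^2 - 3*q - 10) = (q + 1)*(q + 2)*(q - 5)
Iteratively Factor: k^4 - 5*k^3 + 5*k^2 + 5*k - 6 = (k - 2)*(k^3 - 3*k^2 - k + 3) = (k - 2)*(k - 1)*(k^2 - 2*k - 3) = (k - 2)*(k - 1)*(k + 1)*(k - 3)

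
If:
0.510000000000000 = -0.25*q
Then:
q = -2.04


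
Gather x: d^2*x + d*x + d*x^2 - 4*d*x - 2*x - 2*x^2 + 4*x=x^2*(d - 2) + x*(d^2 - 3*d + 2)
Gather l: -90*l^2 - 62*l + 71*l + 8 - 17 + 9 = -90*l^2 + 9*l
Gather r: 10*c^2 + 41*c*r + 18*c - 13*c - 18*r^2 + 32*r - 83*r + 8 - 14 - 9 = 10*c^2 + 5*c - 18*r^2 + r*(41*c - 51) - 15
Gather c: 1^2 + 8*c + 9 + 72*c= 80*c + 10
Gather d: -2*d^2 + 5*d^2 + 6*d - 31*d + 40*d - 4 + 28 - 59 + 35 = 3*d^2 + 15*d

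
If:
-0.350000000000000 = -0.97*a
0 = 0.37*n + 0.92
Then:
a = 0.36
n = -2.49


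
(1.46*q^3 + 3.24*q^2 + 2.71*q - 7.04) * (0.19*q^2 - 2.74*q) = 0.2774*q^5 - 3.3848*q^4 - 8.3627*q^3 - 8.763*q^2 + 19.2896*q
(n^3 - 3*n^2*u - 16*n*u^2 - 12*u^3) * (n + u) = n^4 - 2*n^3*u - 19*n^2*u^2 - 28*n*u^3 - 12*u^4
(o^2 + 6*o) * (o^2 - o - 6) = o^4 + 5*o^3 - 12*o^2 - 36*o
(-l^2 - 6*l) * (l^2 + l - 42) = -l^4 - 7*l^3 + 36*l^2 + 252*l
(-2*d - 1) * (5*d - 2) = -10*d^2 - d + 2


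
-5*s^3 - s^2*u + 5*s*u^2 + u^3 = (-s + u)*(s + u)*(5*s + u)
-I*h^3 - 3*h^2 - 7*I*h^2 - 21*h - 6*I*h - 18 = (h + 6)*(h - 3*I)*(-I*h - I)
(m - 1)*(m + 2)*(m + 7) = m^3 + 8*m^2 + 5*m - 14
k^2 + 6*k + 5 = (k + 1)*(k + 5)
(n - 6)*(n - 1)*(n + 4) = n^3 - 3*n^2 - 22*n + 24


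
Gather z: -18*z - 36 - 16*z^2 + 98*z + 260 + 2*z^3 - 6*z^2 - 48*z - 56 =2*z^3 - 22*z^2 + 32*z + 168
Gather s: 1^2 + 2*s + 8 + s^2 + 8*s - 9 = s^2 + 10*s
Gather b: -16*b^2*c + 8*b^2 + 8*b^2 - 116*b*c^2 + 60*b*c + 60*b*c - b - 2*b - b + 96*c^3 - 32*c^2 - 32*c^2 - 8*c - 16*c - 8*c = b^2*(16 - 16*c) + b*(-116*c^2 + 120*c - 4) + 96*c^3 - 64*c^2 - 32*c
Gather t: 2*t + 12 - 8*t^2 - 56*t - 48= -8*t^2 - 54*t - 36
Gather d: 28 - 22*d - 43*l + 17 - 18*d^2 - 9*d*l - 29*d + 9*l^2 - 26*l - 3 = -18*d^2 + d*(-9*l - 51) + 9*l^2 - 69*l + 42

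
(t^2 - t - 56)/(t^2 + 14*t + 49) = (t - 8)/(t + 7)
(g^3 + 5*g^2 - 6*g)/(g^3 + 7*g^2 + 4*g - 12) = g/(g + 2)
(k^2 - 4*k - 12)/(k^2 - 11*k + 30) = (k + 2)/(k - 5)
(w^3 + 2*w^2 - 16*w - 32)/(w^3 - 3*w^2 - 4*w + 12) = (w^2 - 16)/(w^2 - 5*w + 6)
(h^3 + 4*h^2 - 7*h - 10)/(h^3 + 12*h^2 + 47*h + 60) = (h^2 - h - 2)/(h^2 + 7*h + 12)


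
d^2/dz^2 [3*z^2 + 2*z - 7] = 6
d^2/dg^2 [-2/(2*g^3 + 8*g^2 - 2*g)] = 2*(g*(3*g + 4)*(g^2 + 4*g - 1) - (3*g^2 + 8*g - 1)^2)/(g^3*(g^2 + 4*g - 1)^3)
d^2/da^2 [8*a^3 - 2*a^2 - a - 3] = 48*a - 4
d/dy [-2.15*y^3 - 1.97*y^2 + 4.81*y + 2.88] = -6.45*y^2 - 3.94*y + 4.81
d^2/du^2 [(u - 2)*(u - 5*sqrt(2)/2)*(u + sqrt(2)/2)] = 6*u - 4*sqrt(2) - 4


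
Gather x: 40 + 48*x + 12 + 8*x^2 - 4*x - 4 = 8*x^2 + 44*x + 48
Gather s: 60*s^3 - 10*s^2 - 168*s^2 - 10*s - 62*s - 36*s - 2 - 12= 60*s^3 - 178*s^2 - 108*s - 14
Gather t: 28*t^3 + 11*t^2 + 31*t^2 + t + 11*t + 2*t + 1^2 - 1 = 28*t^3 + 42*t^2 + 14*t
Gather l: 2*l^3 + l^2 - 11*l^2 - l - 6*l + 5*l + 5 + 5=2*l^3 - 10*l^2 - 2*l + 10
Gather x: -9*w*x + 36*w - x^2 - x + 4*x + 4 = 36*w - x^2 + x*(3 - 9*w) + 4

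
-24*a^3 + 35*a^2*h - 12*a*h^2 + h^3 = (-8*a + h)*(-3*a + h)*(-a + h)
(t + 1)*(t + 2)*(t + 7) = t^3 + 10*t^2 + 23*t + 14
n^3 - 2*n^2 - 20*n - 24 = (n - 6)*(n + 2)^2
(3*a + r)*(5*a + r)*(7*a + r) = 105*a^3 + 71*a^2*r + 15*a*r^2 + r^3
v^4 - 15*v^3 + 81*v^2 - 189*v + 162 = (v - 6)*(v - 3)^3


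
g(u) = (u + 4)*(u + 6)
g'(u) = 2*u + 10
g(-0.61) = 18.27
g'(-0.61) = 8.78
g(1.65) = 43.22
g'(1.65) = 13.30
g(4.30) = 85.49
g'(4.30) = 18.60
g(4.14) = 82.54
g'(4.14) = 18.28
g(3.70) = 74.69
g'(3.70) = 17.40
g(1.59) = 42.43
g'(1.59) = 13.18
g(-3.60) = 0.96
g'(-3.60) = 2.80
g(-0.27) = 21.37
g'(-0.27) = 9.46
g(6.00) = 120.00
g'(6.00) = 22.00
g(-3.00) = 3.00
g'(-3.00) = 4.00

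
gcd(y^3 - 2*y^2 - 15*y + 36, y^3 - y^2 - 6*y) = y - 3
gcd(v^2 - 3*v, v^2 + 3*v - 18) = v - 3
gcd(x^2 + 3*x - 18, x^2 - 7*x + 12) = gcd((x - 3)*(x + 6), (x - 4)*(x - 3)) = x - 3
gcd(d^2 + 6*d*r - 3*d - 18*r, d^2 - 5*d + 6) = d - 3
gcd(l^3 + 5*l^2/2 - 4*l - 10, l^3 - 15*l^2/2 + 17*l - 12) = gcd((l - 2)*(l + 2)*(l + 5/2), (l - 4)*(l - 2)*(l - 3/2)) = l - 2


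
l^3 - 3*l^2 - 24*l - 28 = (l - 7)*(l + 2)^2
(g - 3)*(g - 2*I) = g^2 - 3*g - 2*I*g + 6*I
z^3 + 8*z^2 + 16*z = z*(z + 4)^2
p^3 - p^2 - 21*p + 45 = (p - 3)^2*(p + 5)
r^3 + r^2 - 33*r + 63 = (r - 3)^2*(r + 7)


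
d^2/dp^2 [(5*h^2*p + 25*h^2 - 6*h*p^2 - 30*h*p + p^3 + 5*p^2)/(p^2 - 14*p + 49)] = 2*(5*h^2*p + 145*h^2 - 114*h*p - 714*h + 217*p + 245)/(p^4 - 28*p^3 + 294*p^2 - 1372*p + 2401)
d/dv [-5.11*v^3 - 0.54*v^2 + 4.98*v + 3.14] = -15.33*v^2 - 1.08*v + 4.98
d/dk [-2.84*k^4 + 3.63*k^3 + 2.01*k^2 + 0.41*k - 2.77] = -11.36*k^3 + 10.89*k^2 + 4.02*k + 0.41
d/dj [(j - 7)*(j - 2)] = 2*j - 9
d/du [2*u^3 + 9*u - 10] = 6*u^2 + 9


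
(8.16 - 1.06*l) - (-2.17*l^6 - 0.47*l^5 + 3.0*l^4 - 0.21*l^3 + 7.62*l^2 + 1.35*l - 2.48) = 2.17*l^6 + 0.47*l^5 - 3.0*l^4 + 0.21*l^3 - 7.62*l^2 - 2.41*l + 10.64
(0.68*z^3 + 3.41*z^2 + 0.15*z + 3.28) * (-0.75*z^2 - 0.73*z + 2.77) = -0.51*z^5 - 3.0539*z^4 - 0.7182*z^3 + 6.8762*z^2 - 1.9789*z + 9.0856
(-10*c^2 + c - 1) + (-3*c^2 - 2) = -13*c^2 + c - 3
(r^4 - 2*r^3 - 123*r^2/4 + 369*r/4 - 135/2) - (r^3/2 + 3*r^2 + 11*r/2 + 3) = r^4 - 5*r^3/2 - 135*r^2/4 + 347*r/4 - 141/2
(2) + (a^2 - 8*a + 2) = a^2 - 8*a + 4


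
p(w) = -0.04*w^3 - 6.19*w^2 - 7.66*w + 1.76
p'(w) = -0.12*w^2 - 12.38*w - 7.66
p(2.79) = -68.66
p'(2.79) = -43.13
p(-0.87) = 3.77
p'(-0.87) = 3.02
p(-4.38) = -80.08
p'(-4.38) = 44.26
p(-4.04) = -65.69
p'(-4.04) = 40.40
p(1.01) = -12.33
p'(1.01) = -20.29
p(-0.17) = 2.88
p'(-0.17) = -5.56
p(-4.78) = -98.69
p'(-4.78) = 48.77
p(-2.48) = -16.70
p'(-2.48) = 22.30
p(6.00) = -275.68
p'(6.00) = -86.26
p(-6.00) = -166.48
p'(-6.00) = 62.30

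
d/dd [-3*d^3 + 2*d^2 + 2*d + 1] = -9*d^2 + 4*d + 2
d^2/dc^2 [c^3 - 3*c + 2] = 6*c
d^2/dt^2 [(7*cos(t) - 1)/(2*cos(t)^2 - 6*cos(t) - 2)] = (63*sin(t)^4*cos(t) + 17*sin(t)^4 - 6*sin(t)^2 - 103*cos(t)/4 + 93*cos(3*t)/4 - 7*cos(5*t)/2 + 51)/(2*(sin(t)^2 + 3*cos(t))^3)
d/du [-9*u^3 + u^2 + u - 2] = -27*u^2 + 2*u + 1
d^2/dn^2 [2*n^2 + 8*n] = 4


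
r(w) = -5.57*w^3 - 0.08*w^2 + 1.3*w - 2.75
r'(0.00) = 1.30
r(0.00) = -2.75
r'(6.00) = -601.22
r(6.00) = -1200.95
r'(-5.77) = -554.10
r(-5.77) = 1057.08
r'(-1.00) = -15.25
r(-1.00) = 1.44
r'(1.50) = -36.54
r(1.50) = -19.78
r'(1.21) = -23.36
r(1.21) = -11.16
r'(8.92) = -1329.68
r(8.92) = -3950.73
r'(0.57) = -4.22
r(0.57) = -3.07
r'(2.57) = -109.48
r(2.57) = -94.49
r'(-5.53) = -508.82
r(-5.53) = 929.57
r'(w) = -16.71*w^2 - 0.16*w + 1.3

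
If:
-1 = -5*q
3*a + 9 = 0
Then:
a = -3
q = 1/5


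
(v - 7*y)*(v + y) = v^2 - 6*v*y - 7*y^2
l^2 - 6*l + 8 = (l - 4)*(l - 2)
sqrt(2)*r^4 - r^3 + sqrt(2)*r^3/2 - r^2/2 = r^2*(r - sqrt(2)/2)*(sqrt(2)*r + sqrt(2)/2)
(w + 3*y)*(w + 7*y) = w^2 + 10*w*y + 21*y^2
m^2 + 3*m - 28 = (m - 4)*(m + 7)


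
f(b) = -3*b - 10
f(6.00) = -28.00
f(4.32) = -22.96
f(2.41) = -17.23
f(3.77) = -21.31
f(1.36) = -14.08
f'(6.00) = -3.00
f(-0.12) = -9.64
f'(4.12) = -3.00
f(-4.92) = 4.76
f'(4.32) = -3.00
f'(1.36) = -3.00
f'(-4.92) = -3.00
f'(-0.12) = -3.00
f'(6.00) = -3.00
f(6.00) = -28.00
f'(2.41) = -3.00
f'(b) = -3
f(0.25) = -10.75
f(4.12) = -22.36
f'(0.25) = -3.00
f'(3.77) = -3.00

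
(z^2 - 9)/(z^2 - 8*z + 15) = (z + 3)/(z - 5)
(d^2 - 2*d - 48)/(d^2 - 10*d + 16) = (d + 6)/(d - 2)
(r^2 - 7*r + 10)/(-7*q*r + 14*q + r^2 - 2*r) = (5 - r)/(7*q - r)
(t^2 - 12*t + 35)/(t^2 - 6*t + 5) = (t - 7)/(t - 1)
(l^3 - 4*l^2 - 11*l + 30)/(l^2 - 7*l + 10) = l + 3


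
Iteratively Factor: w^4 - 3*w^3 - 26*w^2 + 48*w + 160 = (w - 5)*(w^3 + 2*w^2 - 16*w - 32) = (w - 5)*(w + 4)*(w^2 - 2*w - 8) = (w - 5)*(w + 2)*(w + 4)*(w - 4)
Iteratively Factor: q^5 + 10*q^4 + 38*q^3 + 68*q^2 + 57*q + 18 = (q + 1)*(q^4 + 9*q^3 + 29*q^2 + 39*q + 18) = (q + 1)*(q + 3)*(q^3 + 6*q^2 + 11*q + 6) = (q + 1)^2*(q + 3)*(q^2 + 5*q + 6) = (q + 1)^2*(q + 2)*(q + 3)*(q + 3)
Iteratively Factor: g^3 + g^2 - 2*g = (g - 1)*(g^2 + 2*g) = (g - 1)*(g + 2)*(g)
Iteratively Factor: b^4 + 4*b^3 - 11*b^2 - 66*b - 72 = (b + 2)*(b^3 + 2*b^2 - 15*b - 36) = (b + 2)*(b + 3)*(b^2 - b - 12) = (b - 4)*(b + 2)*(b + 3)*(b + 3)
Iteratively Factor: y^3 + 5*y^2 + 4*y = (y)*(y^2 + 5*y + 4) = y*(y + 1)*(y + 4)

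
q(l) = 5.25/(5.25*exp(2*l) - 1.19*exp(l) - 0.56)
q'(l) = 5.25*(-10.5*exp(2*l) + 1.19*exp(l))/(5.25*exp(2*l) - 1.19*exp(l) - 0.56)^2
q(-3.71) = -8.96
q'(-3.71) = 0.35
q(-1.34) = -10.26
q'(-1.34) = -8.19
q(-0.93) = -24.74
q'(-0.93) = -135.79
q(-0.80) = -151.10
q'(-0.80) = -6893.95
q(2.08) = 0.02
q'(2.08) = -0.03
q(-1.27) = -10.93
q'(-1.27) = -11.25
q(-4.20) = -9.10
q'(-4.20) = 0.24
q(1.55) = 0.05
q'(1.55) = -0.10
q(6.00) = 0.00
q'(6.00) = 0.00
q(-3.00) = -8.66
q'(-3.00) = 0.47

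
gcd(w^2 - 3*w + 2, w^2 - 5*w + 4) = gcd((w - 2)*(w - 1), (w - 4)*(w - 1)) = w - 1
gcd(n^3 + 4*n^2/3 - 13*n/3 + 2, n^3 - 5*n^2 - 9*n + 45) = n + 3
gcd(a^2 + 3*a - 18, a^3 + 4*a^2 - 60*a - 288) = a + 6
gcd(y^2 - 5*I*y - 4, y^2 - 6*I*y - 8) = y - 4*I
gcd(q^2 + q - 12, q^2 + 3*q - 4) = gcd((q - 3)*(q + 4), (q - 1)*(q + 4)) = q + 4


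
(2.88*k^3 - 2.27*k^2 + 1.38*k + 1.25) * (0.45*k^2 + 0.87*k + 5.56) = 1.296*k^5 + 1.4841*k^4 + 14.6589*k^3 - 10.8581*k^2 + 8.7603*k + 6.95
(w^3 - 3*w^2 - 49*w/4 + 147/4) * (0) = 0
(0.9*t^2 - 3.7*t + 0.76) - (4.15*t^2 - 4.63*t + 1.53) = -3.25*t^2 + 0.93*t - 0.77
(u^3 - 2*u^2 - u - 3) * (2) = 2*u^3 - 4*u^2 - 2*u - 6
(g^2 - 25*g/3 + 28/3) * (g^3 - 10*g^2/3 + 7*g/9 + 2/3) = g^5 - 35*g^4/3 + 341*g^3/9 - 997*g^2/27 + 46*g/27 + 56/9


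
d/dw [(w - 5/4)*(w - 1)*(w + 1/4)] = 3*w^2 - 4*w + 11/16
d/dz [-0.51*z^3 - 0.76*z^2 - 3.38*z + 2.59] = -1.53*z^2 - 1.52*z - 3.38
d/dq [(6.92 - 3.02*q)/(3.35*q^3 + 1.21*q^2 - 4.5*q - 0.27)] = (20.234*q^3 - 65.8918*q^2 - 16.7464*q + 31.9554)/(11.2225*q^6 + 8.107*q^5 - 28.6859*q^4 - 12.699*q^3 + 19.5966*q^2 + 2.43*q + 0.0729)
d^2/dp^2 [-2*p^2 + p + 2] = -4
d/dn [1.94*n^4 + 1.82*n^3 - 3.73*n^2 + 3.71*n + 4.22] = 7.76*n^3 + 5.46*n^2 - 7.46*n + 3.71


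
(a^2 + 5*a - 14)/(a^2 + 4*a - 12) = (a + 7)/(a + 6)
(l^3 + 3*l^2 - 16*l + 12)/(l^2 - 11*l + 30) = (l^3 + 3*l^2 - 16*l + 12)/(l^2 - 11*l + 30)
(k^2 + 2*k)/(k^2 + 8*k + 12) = k/(k + 6)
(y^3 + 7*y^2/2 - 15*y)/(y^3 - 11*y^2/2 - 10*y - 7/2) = y*(-2*y^2 - 7*y + 30)/(-2*y^3 + 11*y^2 + 20*y + 7)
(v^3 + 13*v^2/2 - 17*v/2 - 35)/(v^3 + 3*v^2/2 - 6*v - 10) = (v + 7)/(v + 2)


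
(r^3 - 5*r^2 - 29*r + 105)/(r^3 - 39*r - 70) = (r - 3)/(r + 2)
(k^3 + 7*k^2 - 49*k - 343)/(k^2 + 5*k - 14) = (k^2 - 49)/(k - 2)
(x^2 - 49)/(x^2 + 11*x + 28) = (x - 7)/(x + 4)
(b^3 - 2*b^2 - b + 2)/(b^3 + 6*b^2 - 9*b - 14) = (b - 1)/(b + 7)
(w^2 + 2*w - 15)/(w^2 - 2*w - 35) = (w - 3)/(w - 7)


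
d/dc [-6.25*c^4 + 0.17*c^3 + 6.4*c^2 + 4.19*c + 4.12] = -25.0*c^3 + 0.51*c^2 + 12.8*c + 4.19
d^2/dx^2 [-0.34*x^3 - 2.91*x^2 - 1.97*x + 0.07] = -2.04*x - 5.82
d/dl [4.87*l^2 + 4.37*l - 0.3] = 9.74*l + 4.37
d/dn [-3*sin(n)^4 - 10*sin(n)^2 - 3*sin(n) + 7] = (-29*sin(n) + 3*sin(3*n) - 3)*cos(n)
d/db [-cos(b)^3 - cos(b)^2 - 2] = (3*cos(b) + 2)*sin(b)*cos(b)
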